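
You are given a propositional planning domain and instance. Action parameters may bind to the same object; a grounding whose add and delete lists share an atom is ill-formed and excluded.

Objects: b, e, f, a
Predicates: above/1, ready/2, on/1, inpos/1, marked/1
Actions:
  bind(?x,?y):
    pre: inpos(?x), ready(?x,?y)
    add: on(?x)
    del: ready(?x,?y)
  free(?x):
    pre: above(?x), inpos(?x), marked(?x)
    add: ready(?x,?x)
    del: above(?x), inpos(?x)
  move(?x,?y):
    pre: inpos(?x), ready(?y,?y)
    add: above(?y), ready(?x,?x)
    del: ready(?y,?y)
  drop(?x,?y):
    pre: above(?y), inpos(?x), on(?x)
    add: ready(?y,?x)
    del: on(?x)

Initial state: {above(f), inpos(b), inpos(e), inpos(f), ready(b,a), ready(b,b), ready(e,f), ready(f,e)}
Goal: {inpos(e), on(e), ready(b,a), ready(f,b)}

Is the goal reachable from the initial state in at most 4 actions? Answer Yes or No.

Yes

1. bind(b,b)  →  {above(f), inpos(b), inpos(e), inpos(f), on(b), ready(b,a), ready(e,f), ready(f,e)}
2. bind(e,f)  →  {above(f), inpos(b), inpos(e), inpos(f), on(b), on(e), ready(b,a), ready(f,e)}
3. drop(b,f)  →  {above(f), inpos(b), inpos(e), inpos(f), on(e), ready(b,a), ready(f,b), ready(f,e)}
optimal plan length = 3; 3 ≤ 4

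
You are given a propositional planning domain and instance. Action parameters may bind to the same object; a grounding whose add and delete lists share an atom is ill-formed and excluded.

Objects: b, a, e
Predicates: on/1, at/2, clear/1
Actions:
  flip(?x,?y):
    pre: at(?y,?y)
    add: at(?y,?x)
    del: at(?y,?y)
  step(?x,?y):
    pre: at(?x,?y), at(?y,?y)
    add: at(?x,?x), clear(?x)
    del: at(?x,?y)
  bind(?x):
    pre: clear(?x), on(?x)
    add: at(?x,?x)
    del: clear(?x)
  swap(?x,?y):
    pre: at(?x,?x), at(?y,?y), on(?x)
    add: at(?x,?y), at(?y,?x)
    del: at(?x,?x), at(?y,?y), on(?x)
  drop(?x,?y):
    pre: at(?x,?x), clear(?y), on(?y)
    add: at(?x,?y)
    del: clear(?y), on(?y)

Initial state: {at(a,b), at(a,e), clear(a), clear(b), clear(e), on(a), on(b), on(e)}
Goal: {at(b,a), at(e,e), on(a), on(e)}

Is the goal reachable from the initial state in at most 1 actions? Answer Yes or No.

1. bind(b)  →  {at(a,b), at(a,e), at(b,b), clear(a), clear(e), on(a), on(b), on(e)}
2. flip(a,b)  →  {at(a,b), at(a,e), at(b,a), clear(a), clear(e), on(a), on(b), on(e)}
3. bind(e)  →  {at(a,b), at(a,e), at(b,a), at(e,e), clear(a), on(a), on(b), on(e)}
optimal plan length = 3; 3 > 1

No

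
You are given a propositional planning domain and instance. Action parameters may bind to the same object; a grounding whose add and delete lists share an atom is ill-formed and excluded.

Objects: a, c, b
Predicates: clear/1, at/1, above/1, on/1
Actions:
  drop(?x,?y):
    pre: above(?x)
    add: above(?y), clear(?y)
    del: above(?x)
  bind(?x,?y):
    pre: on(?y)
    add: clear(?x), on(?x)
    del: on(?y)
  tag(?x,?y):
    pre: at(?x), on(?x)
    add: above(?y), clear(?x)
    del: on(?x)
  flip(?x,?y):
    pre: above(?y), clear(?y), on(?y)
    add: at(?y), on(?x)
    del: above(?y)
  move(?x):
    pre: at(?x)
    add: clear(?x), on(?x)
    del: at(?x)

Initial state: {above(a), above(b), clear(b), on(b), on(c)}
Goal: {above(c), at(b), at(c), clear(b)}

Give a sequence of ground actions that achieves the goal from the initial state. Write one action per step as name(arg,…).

1. drop(a,c)  →  {above(b), above(c), clear(b), clear(c), on(b), on(c)}
2. flip(a,c)  →  {above(b), at(c), clear(b), clear(c), on(a), on(b), on(c)}
3. tag(c,c)  →  {above(b), above(c), at(c), clear(b), clear(c), on(a), on(b)}
4. flip(a,b)  →  {above(c), at(b), at(c), clear(b), clear(c), on(a), on(b)}

drop(a,c); flip(a,c); tag(c,c); flip(a,b)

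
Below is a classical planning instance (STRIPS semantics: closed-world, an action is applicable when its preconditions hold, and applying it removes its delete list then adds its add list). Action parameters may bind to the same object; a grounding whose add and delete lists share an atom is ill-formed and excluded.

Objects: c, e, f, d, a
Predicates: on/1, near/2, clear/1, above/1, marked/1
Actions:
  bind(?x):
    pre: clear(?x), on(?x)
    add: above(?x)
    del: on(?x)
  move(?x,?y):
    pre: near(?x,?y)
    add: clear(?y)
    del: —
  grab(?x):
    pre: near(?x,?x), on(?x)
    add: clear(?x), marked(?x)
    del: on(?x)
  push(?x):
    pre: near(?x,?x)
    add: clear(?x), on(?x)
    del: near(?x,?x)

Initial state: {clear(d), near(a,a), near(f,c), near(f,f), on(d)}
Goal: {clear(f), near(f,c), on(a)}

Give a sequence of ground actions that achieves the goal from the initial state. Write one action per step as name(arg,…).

1. move(f,f)  →  {clear(d), clear(f), near(a,a), near(f,c), near(f,f), on(d)}
2. push(a)  →  {clear(a), clear(d), clear(f), near(f,c), near(f,f), on(a), on(d)}

move(f,f); push(a)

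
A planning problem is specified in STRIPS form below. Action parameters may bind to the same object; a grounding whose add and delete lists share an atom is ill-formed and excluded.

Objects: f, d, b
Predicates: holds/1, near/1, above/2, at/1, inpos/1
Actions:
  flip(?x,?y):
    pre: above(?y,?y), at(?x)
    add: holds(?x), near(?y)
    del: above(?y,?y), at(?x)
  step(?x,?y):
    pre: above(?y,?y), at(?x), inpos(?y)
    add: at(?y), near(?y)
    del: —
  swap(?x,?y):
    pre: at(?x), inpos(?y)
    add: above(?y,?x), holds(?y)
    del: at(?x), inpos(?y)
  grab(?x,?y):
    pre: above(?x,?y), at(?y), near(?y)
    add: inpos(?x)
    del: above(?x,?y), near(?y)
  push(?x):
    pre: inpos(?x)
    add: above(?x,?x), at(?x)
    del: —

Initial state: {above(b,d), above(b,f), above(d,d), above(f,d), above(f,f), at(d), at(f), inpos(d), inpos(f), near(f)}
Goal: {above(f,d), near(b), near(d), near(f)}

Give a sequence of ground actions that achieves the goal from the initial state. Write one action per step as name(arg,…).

flip(d,d); grab(b,f); flip(f,f); push(b); flip(b,b)

1. flip(d,d)  →  {above(b,d), above(b,f), above(f,d), above(f,f), at(f), holds(d), inpos(d), inpos(f), near(d), near(f)}
2. grab(b,f)  →  {above(b,d), above(f,d), above(f,f), at(f), holds(d), inpos(b), inpos(d), inpos(f), near(d)}
3. flip(f,f)  →  {above(b,d), above(f,d), holds(d), holds(f), inpos(b), inpos(d), inpos(f), near(d), near(f)}
4. push(b)  →  {above(b,b), above(b,d), above(f,d), at(b), holds(d), holds(f), inpos(b), inpos(d), inpos(f), near(d), near(f)}
5. flip(b,b)  →  {above(b,d), above(f,d), holds(b), holds(d), holds(f), inpos(b), inpos(d), inpos(f), near(b), near(d), near(f)}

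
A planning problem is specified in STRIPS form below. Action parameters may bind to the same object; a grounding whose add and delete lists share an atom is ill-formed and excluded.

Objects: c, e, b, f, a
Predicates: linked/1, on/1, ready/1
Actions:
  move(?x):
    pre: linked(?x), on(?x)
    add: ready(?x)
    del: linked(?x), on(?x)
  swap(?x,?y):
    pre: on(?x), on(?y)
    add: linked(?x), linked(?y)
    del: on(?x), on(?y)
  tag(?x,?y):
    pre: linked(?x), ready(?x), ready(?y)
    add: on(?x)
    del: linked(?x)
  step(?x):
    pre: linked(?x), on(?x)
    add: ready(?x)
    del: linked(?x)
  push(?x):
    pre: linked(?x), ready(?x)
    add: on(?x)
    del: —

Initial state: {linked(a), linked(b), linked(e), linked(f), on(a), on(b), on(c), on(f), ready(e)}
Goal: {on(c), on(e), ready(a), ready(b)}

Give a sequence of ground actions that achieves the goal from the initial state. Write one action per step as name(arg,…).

move(b); move(a); tag(e,e)

1. move(b)  →  {linked(a), linked(e), linked(f), on(a), on(c), on(f), ready(b), ready(e)}
2. move(a)  →  {linked(e), linked(f), on(c), on(f), ready(a), ready(b), ready(e)}
3. tag(e,e)  →  {linked(f), on(c), on(e), on(f), ready(a), ready(b), ready(e)}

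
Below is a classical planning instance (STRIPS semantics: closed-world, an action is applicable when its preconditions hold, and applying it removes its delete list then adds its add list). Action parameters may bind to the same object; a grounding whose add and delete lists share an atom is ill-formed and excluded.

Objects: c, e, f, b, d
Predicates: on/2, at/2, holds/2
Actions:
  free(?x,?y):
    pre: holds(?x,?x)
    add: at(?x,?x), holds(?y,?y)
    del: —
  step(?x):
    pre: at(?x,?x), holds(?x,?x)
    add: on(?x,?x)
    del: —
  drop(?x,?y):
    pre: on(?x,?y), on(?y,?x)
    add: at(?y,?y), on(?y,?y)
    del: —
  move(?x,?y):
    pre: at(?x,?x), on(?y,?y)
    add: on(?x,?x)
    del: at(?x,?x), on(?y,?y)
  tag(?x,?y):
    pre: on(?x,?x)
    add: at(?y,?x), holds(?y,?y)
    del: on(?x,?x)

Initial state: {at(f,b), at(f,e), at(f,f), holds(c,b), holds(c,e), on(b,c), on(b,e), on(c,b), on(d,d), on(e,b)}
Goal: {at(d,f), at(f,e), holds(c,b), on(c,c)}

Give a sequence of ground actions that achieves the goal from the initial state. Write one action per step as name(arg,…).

drop(b,c); move(f,d); tag(f,d)

1. drop(b,c)  →  {at(c,c), at(f,b), at(f,e), at(f,f), holds(c,b), holds(c,e), on(b,c), on(b,e), on(c,b), on(c,c), on(d,d), on(e,b)}
2. move(f,d)  →  {at(c,c), at(f,b), at(f,e), holds(c,b), holds(c,e), on(b,c), on(b,e), on(c,b), on(c,c), on(e,b), on(f,f)}
3. tag(f,d)  →  {at(c,c), at(d,f), at(f,b), at(f,e), holds(c,b), holds(c,e), holds(d,d), on(b,c), on(b,e), on(c,b), on(c,c), on(e,b)}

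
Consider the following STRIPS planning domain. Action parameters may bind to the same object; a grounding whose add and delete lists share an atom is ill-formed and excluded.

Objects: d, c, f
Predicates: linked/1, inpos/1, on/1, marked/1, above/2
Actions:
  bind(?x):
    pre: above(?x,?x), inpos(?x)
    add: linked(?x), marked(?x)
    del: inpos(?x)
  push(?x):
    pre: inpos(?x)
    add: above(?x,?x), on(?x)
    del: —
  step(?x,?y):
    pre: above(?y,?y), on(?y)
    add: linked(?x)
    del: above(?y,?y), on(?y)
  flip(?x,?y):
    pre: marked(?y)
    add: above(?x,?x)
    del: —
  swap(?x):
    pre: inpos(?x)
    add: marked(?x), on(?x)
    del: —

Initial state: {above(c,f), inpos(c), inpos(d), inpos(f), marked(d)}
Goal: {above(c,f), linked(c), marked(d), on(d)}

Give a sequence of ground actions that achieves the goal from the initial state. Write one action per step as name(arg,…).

push(d); push(c); bind(c)

1. push(d)  →  {above(c,f), above(d,d), inpos(c), inpos(d), inpos(f), marked(d), on(d)}
2. push(c)  →  {above(c,c), above(c,f), above(d,d), inpos(c), inpos(d), inpos(f), marked(d), on(c), on(d)}
3. bind(c)  →  {above(c,c), above(c,f), above(d,d), inpos(d), inpos(f), linked(c), marked(c), marked(d), on(c), on(d)}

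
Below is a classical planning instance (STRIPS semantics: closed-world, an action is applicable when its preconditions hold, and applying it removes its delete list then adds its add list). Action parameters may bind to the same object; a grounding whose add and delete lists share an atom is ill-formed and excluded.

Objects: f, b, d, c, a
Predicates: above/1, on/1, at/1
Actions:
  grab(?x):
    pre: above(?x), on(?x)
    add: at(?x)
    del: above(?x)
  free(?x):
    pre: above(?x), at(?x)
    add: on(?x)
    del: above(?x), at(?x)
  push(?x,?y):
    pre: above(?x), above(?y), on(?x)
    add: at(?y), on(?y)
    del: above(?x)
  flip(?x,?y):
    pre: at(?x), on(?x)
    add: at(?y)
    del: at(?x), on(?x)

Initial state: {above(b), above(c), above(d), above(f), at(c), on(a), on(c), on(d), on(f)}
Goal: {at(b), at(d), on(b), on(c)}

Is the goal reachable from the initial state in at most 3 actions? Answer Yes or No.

Yes

1. grab(d)  →  {above(b), above(c), above(f), at(c), at(d), on(a), on(c), on(d), on(f)}
2. push(f,b)  →  {above(b), above(c), at(b), at(c), at(d), on(a), on(b), on(c), on(d), on(f)}
optimal plan length = 2; 2 ≤ 3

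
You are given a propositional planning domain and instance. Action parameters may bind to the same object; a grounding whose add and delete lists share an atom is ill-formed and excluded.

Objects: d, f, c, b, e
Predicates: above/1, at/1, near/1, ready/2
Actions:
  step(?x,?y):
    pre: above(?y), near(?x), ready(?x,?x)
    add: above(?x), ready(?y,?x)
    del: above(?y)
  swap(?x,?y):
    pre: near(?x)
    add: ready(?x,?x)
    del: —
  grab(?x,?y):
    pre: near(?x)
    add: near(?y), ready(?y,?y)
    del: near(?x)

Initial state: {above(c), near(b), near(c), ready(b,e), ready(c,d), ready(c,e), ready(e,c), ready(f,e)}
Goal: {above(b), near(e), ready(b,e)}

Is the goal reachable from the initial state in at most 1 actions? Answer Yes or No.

1. swap(b,d)  →  {above(c), near(b), near(c), ready(b,b), ready(b,e), ready(c,d), ready(c,e), ready(e,c), ready(f,e)}
2. step(b,c)  →  {above(b), near(b), near(c), ready(b,b), ready(b,e), ready(c,b), ready(c,d), ready(c,e), ready(e,c), ready(f,e)}
3. grab(c,e)  →  {above(b), near(b), near(e), ready(b,b), ready(b,e), ready(c,b), ready(c,d), ready(c,e), ready(e,c), ready(e,e), ready(f,e)}
optimal plan length = 3; 3 > 1

No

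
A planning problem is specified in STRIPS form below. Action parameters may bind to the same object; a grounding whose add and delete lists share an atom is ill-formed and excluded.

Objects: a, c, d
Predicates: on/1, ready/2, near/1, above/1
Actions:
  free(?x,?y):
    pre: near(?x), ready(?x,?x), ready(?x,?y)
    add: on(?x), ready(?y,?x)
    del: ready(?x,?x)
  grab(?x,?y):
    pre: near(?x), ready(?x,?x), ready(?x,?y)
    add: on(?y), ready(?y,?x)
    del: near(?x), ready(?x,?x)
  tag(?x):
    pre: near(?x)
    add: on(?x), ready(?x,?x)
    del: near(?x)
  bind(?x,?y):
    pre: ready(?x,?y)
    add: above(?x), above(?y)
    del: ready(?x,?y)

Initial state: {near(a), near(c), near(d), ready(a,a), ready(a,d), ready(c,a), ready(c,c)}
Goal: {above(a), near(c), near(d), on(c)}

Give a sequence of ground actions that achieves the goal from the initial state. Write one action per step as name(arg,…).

1. free(c,a)  →  {near(a), near(c), near(d), on(c), ready(a,a), ready(a,c), ready(a,d), ready(c,a)}
2. bind(a,a)  →  {above(a), near(a), near(c), near(d), on(c), ready(a,c), ready(a,d), ready(c,a)}

free(c,a); bind(a,a)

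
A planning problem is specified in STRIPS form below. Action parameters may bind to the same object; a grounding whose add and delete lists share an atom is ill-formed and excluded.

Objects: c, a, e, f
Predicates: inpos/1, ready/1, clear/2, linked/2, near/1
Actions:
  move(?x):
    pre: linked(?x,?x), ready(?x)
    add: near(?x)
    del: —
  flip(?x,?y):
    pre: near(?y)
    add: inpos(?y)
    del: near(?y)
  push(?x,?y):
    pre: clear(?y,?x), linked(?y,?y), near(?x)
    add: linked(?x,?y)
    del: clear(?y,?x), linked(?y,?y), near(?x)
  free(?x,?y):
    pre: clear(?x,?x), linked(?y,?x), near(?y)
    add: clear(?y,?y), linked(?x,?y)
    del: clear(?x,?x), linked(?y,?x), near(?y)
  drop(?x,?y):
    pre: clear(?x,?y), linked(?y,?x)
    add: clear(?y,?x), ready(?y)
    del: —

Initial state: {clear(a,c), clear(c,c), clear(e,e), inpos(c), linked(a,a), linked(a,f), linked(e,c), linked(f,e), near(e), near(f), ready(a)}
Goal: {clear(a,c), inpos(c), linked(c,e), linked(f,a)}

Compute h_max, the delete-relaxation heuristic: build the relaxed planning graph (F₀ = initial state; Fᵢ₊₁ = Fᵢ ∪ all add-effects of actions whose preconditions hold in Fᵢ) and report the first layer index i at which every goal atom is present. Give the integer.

2

F0 = init (11 atoms)
F1 = F0 ∪ {clear(f,f), inpos(e), inpos(f), linked(c,e), linked(e,f), near(a)}  (17 atoms)
F2 = F1 ∪ {clear(a,a), inpos(a), linked(f,a)}  (20 atoms)
goal ⊆ F2  ⇒  h_max = 2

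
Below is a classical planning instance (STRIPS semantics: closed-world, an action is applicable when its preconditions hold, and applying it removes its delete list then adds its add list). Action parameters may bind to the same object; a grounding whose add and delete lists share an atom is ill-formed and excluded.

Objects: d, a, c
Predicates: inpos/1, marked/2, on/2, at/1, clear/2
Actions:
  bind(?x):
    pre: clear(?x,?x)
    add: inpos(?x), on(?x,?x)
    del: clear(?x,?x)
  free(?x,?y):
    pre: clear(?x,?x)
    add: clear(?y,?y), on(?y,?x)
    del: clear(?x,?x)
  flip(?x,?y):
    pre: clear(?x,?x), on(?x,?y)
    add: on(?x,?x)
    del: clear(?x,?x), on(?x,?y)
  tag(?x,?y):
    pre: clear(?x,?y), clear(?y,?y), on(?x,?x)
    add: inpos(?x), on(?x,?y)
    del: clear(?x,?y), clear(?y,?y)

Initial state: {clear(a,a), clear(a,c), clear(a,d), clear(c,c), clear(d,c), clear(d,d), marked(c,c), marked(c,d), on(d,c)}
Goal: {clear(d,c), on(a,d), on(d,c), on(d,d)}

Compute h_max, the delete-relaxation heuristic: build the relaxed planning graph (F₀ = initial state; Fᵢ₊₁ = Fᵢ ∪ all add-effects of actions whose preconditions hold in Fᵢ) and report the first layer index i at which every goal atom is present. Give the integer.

1

F0 = init (9 atoms)
F1 = F0 ∪ {inpos(a), inpos(c), inpos(d), on(a,a), on(a,c), on(a,d), on(c,a), on(c,c), on(c,d), on(d,a), on(d,d)}  (20 atoms)
goal ⊆ F1  ⇒  h_max = 1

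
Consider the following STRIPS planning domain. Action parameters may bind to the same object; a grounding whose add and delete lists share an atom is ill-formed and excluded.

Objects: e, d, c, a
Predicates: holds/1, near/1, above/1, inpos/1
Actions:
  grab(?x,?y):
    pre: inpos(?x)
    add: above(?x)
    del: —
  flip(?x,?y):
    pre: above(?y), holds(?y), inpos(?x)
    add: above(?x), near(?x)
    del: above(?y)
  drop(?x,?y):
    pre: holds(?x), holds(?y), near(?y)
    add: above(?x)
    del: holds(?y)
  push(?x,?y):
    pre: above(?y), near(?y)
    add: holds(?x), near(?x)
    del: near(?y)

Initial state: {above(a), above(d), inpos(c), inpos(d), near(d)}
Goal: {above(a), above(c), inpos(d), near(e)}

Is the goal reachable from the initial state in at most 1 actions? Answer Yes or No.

1. grab(c,e)  →  {above(a), above(c), above(d), inpos(c), inpos(d), near(d)}
2. push(e,d)  →  {above(a), above(c), above(d), holds(e), inpos(c), inpos(d), near(e)}
optimal plan length = 2; 2 > 1

No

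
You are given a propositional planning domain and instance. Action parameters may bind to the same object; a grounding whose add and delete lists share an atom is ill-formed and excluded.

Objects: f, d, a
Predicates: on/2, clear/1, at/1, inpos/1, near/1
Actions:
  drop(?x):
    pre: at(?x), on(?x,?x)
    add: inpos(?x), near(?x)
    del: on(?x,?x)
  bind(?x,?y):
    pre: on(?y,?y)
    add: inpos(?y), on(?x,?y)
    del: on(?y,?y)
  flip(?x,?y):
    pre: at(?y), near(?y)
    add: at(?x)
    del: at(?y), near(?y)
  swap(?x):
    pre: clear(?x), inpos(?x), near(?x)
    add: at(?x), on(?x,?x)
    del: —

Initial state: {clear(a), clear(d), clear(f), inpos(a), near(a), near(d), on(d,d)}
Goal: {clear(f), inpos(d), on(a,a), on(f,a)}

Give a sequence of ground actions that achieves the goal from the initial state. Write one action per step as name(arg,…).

1. bind(f,d)  →  {clear(a), clear(d), clear(f), inpos(a), inpos(d), near(a), near(d), on(f,d)}
2. swap(a)  →  {at(a), clear(a), clear(d), clear(f), inpos(a), inpos(d), near(a), near(d), on(a,a), on(f,d)}
3. bind(f,a)  →  {at(a), clear(a), clear(d), clear(f), inpos(a), inpos(d), near(a), near(d), on(f,a), on(f,d)}
4. swap(a)  →  {at(a), clear(a), clear(d), clear(f), inpos(a), inpos(d), near(a), near(d), on(a,a), on(f,a), on(f,d)}

bind(f,d); swap(a); bind(f,a); swap(a)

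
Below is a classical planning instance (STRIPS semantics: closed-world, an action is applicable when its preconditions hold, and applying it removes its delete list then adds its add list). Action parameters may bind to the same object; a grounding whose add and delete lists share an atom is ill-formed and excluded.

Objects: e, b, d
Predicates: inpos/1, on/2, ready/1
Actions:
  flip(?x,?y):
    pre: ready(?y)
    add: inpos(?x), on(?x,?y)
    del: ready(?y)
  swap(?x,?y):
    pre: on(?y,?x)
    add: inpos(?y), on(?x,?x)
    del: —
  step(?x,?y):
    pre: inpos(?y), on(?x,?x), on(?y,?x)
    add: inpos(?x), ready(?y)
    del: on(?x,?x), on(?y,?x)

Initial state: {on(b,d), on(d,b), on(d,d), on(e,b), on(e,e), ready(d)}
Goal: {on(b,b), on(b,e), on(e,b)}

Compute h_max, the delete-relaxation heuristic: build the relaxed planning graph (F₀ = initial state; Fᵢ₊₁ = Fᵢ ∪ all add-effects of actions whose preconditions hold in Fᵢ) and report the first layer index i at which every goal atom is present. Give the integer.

3

F0 = init (6 atoms)
F1 = F0 ∪ {inpos(b), inpos(d), inpos(e), on(b,b), on(e,d)}  (11 atoms)
F2 = F1 ∪ {ready(b), ready(e)}  (13 atoms)
F3 = F2 ∪ {on(b,e), on(d,e)}  (15 atoms)
goal ⊆ F3  ⇒  h_max = 3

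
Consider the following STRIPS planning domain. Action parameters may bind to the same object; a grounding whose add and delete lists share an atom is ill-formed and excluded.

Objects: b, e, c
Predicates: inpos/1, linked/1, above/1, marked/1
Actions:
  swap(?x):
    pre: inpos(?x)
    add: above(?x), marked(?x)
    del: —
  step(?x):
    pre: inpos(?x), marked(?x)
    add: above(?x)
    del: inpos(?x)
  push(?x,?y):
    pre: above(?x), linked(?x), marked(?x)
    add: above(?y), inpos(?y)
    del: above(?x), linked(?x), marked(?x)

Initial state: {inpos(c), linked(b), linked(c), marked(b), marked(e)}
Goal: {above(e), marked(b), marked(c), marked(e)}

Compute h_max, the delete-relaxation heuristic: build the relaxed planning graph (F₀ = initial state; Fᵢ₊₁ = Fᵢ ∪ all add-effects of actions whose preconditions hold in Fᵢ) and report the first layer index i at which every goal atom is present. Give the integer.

F0 = init (5 atoms)
F1 = F0 ∪ {above(c), marked(c)}  (7 atoms)
F2 = F1 ∪ {above(b), above(e), inpos(b), inpos(e)}  (11 atoms)
goal ⊆ F2  ⇒  h_max = 2

2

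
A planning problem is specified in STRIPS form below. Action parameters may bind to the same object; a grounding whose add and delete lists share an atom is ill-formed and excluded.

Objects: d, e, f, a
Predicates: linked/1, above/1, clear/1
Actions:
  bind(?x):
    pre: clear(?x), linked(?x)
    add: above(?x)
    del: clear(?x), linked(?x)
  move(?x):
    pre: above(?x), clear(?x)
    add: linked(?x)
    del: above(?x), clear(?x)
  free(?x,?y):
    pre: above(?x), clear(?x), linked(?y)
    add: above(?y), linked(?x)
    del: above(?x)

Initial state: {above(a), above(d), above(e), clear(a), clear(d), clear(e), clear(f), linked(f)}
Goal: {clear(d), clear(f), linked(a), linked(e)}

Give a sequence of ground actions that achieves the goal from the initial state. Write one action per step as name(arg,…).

1. move(e)  →  {above(a), above(d), clear(a), clear(d), clear(f), linked(e), linked(f)}
2. move(a)  →  {above(d), clear(d), clear(f), linked(a), linked(e), linked(f)}

move(e); move(a)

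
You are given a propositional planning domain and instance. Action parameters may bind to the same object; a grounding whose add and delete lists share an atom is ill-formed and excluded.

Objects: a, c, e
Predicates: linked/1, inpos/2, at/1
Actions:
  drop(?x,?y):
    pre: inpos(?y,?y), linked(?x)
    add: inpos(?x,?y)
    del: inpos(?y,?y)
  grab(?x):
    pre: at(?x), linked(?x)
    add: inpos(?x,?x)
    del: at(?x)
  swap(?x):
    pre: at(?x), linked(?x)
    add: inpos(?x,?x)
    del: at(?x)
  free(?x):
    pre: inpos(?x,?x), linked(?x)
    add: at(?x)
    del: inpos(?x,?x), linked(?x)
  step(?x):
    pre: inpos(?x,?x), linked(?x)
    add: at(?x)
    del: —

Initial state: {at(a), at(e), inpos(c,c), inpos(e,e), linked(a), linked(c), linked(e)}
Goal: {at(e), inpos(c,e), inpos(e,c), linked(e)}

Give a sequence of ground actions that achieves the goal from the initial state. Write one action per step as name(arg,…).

drop(c,e); drop(e,c)

1. drop(c,e)  →  {at(a), at(e), inpos(c,c), inpos(c,e), linked(a), linked(c), linked(e)}
2. drop(e,c)  →  {at(a), at(e), inpos(c,e), inpos(e,c), linked(a), linked(c), linked(e)}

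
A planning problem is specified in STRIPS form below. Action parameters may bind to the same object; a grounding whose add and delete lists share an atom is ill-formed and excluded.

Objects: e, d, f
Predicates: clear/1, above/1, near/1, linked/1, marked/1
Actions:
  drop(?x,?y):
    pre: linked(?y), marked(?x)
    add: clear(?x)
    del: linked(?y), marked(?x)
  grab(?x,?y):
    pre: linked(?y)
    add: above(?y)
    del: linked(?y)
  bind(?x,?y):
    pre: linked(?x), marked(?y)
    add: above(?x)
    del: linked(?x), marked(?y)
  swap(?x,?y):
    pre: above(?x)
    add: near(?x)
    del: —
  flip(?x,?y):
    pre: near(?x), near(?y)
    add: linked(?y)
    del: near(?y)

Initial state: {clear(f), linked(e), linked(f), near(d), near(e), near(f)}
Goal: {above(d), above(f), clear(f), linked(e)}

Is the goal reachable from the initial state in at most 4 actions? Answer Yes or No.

1. grab(e,f)  →  {above(f), clear(f), linked(e), near(d), near(e), near(f)}
2. flip(e,d)  →  {above(f), clear(f), linked(d), linked(e), near(e), near(f)}
3. grab(e,d)  →  {above(d), above(f), clear(f), linked(e), near(e), near(f)}
optimal plan length = 3; 3 ≤ 4

Yes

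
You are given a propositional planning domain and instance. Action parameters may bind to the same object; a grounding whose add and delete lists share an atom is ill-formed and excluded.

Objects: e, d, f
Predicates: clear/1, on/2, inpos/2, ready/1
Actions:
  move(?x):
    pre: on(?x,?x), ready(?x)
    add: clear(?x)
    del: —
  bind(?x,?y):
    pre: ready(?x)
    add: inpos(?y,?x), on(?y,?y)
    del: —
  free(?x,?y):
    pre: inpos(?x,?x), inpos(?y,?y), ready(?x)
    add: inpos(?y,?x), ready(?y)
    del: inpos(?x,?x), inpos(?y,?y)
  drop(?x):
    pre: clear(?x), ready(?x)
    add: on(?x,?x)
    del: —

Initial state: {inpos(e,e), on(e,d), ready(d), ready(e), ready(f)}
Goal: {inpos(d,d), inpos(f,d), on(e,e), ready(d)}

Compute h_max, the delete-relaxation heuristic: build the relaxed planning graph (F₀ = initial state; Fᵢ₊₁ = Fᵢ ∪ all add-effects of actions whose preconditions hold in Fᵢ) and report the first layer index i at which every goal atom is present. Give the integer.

F0 = init (5 atoms)
F1 = F0 ∪ {inpos(d,d), inpos(d,e), inpos(d,f), inpos(e,d), inpos(e,f), inpos(f,d), inpos(f,e), inpos(f,f), on(d,d), on(e,e), on(f,f)}  (16 atoms)
goal ⊆ F1  ⇒  h_max = 1

1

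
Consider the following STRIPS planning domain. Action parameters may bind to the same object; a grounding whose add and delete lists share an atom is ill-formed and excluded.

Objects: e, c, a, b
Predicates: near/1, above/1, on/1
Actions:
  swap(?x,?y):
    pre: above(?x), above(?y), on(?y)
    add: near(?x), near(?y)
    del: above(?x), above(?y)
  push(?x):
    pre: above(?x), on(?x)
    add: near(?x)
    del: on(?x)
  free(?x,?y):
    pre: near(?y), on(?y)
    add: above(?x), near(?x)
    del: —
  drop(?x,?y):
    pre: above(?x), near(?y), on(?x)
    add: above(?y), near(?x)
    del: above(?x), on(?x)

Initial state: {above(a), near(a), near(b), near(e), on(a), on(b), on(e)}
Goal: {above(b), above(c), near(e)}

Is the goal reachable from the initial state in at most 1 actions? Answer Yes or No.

1. free(c,e)  →  {above(a), above(c), near(a), near(b), near(c), near(e), on(a), on(b), on(e)}
2. free(b,e)  →  {above(a), above(b), above(c), near(a), near(b), near(c), near(e), on(a), on(b), on(e)}
optimal plan length = 2; 2 > 1

No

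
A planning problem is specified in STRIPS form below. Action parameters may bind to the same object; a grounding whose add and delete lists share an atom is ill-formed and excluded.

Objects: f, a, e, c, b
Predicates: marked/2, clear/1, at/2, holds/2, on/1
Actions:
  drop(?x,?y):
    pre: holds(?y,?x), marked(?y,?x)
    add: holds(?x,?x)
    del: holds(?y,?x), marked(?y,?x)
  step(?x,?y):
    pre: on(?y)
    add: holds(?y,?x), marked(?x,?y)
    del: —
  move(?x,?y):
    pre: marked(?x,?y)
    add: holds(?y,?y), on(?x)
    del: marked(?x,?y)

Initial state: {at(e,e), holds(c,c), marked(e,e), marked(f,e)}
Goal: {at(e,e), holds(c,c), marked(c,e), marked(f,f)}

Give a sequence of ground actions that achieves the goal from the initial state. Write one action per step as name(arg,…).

1. move(f,e)  →  {at(e,e), holds(c,c), holds(e,e), marked(e,e), on(f)}
2. step(f,f)  →  {at(e,e), holds(c,c), holds(e,e), holds(f,f), marked(e,e), marked(f,f), on(f)}
3. move(e,e)  →  {at(e,e), holds(c,c), holds(e,e), holds(f,f), marked(f,f), on(e), on(f)}
4. step(c,e)  →  {at(e,e), holds(c,c), holds(e,c), holds(e,e), holds(f,f), marked(c,e), marked(f,f), on(e), on(f)}

move(f,e); step(f,f); move(e,e); step(c,e)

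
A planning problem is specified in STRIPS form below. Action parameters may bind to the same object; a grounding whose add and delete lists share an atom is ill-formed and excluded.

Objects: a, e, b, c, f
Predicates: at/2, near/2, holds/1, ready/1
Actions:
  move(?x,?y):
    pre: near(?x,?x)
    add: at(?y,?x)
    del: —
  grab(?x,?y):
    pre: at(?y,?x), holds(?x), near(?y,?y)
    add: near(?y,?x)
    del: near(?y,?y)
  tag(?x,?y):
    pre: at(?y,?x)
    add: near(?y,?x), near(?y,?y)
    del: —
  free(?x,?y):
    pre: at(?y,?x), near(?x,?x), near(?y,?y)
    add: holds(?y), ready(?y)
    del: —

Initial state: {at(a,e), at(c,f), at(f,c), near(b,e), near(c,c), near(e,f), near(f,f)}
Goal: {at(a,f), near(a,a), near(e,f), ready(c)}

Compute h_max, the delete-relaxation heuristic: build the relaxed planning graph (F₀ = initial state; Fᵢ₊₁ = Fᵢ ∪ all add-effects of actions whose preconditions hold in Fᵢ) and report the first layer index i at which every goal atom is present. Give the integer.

1

F0 = init (7 atoms)
F1 = F0 ∪ {at(a,c), at(a,f), at(b,c), at(b,f), at(c,c), at(e,c), at(e,f), at(f,f), holds(c), holds(f), near(a,a), near(a,e), near(c,f), near(f,c), ready(c), ready(f)}  (23 atoms)
goal ⊆ F1  ⇒  h_max = 1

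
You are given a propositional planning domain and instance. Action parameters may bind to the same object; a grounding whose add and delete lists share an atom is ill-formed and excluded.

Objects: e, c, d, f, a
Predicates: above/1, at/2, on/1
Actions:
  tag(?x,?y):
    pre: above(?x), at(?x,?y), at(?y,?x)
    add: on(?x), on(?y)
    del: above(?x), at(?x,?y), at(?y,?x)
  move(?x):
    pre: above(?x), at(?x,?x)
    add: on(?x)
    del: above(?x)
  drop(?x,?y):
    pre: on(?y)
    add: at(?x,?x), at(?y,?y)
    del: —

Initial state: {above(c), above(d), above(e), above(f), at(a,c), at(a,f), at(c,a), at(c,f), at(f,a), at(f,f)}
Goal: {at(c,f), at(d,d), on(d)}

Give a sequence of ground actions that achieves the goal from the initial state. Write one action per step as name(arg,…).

tag(c,a); drop(d,c); move(d)

1. tag(c,a)  →  {above(d), above(e), above(f), at(a,f), at(c,f), at(f,a), at(f,f), on(a), on(c)}
2. drop(d,c)  →  {above(d), above(e), above(f), at(a,f), at(c,c), at(c,f), at(d,d), at(f,a), at(f,f), on(a), on(c)}
3. move(d)  →  {above(e), above(f), at(a,f), at(c,c), at(c,f), at(d,d), at(f,a), at(f,f), on(a), on(c), on(d)}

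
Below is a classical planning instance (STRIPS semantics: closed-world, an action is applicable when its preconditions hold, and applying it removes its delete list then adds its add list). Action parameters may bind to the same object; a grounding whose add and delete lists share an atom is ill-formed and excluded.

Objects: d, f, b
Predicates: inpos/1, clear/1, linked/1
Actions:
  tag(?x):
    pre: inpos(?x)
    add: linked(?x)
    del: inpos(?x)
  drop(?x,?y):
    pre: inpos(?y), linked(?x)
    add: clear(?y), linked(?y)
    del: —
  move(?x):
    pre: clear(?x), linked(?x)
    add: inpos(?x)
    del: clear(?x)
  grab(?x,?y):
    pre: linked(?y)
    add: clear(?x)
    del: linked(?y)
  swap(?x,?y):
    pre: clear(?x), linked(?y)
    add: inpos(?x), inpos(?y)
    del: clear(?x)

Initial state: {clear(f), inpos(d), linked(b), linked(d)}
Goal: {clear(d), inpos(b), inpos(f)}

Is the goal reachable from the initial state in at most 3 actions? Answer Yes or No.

Yes

1. drop(d,d)  →  {clear(d), clear(f), inpos(d), linked(b), linked(d)}
2. swap(f,b)  →  {clear(d), inpos(b), inpos(d), inpos(f), linked(b), linked(d)}
optimal plan length = 2; 2 ≤ 3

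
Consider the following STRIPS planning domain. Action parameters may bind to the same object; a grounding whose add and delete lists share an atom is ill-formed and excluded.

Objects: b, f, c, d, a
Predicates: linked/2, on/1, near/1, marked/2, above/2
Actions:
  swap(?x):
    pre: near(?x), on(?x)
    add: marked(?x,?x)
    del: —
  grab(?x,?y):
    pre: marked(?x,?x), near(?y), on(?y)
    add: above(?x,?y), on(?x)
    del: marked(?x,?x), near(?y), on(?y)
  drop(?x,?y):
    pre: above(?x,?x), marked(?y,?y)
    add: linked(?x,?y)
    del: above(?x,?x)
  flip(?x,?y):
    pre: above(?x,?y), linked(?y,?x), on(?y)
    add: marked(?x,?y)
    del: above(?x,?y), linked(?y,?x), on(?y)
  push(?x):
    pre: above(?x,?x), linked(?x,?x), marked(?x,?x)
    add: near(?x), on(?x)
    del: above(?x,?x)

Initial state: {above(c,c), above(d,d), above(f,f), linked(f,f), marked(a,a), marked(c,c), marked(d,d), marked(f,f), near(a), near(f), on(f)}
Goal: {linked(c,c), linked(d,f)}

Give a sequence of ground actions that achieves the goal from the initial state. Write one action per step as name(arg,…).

drop(c,c); drop(d,f)

1. drop(c,c)  →  {above(d,d), above(f,f), linked(c,c), linked(f,f), marked(a,a), marked(c,c), marked(d,d), marked(f,f), near(a), near(f), on(f)}
2. drop(d,f)  →  {above(f,f), linked(c,c), linked(d,f), linked(f,f), marked(a,a), marked(c,c), marked(d,d), marked(f,f), near(a), near(f), on(f)}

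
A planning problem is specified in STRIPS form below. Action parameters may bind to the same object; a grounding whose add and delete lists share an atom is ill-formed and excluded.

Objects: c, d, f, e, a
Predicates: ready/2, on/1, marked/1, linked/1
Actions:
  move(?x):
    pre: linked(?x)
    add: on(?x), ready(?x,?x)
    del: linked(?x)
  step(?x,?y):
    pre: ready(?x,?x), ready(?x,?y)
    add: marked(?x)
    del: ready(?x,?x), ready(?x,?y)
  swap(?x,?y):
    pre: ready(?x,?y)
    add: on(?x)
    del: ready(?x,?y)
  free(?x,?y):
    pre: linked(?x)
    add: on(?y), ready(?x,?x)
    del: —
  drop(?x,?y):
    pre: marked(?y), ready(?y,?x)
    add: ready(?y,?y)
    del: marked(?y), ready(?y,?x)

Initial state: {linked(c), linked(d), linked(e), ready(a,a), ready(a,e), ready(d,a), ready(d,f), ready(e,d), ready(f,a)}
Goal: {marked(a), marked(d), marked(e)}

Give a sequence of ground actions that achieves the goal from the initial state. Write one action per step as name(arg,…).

1. move(d)  →  {linked(c), linked(e), on(d), ready(a,a), ready(a,e), ready(d,a), ready(d,d), ready(d,f), ready(e,d), ready(f,a)}
2. move(e)  →  {linked(c), on(d), on(e), ready(a,a), ready(a,e), ready(d,a), ready(d,d), ready(d,f), ready(e,d), ready(e,e), ready(f,a)}
3. step(d,d)  →  {linked(c), marked(d), on(d), on(e), ready(a,a), ready(a,e), ready(d,a), ready(d,f), ready(e,d), ready(e,e), ready(f,a)}
4. step(e,d)  →  {linked(c), marked(d), marked(e), on(d), on(e), ready(a,a), ready(a,e), ready(d,a), ready(d,f), ready(f,a)}
5. step(a,e)  →  {linked(c), marked(a), marked(d), marked(e), on(d), on(e), ready(d,a), ready(d,f), ready(f,a)}

move(d); move(e); step(d,d); step(e,d); step(a,e)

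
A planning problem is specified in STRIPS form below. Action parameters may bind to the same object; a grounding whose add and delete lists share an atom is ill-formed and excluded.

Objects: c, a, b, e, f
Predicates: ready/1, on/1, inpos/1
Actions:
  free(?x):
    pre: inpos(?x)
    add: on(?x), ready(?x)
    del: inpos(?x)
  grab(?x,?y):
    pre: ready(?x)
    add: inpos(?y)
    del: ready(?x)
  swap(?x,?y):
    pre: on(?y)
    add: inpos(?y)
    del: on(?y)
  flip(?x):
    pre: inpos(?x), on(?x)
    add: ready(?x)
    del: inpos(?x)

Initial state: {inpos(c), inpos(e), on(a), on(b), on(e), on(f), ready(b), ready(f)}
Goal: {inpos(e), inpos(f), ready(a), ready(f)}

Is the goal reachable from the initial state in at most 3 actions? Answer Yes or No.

Yes

1. grab(b,a)  →  {inpos(a), inpos(c), inpos(e), on(a), on(b), on(e), on(f), ready(f)}
2. free(a)  →  {inpos(c), inpos(e), on(a), on(b), on(e), on(f), ready(a), ready(f)}
3. swap(c,f)  →  {inpos(c), inpos(e), inpos(f), on(a), on(b), on(e), ready(a), ready(f)}
optimal plan length = 3; 3 ≤ 3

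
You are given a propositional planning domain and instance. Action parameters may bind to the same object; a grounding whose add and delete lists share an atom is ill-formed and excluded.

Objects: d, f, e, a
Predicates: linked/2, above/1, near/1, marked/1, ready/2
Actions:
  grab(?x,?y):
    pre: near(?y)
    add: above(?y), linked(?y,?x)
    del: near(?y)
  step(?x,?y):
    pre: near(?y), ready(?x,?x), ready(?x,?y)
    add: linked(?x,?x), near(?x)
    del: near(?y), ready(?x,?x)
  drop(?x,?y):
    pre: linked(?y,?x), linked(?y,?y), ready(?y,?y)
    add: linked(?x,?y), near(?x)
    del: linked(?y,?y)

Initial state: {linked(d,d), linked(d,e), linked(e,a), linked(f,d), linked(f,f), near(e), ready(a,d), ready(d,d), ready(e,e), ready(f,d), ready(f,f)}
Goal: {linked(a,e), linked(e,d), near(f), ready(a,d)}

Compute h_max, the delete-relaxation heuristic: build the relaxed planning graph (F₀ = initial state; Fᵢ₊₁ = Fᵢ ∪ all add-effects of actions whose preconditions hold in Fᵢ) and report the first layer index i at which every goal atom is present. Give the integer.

F0 = init (11 atoms)
F1 = F0 ∪ {above(e), linked(d,f), linked(e,d), linked(e,e), linked(e,f), near(d)}  (17 atoms)
F2 = F1 ∪ {above(d), linked(a,e), linked(d,a), linked(f,e), near(a), near(f)}  (23 atoms)
goal ⊆ F2  ⇒  h_max = 2

2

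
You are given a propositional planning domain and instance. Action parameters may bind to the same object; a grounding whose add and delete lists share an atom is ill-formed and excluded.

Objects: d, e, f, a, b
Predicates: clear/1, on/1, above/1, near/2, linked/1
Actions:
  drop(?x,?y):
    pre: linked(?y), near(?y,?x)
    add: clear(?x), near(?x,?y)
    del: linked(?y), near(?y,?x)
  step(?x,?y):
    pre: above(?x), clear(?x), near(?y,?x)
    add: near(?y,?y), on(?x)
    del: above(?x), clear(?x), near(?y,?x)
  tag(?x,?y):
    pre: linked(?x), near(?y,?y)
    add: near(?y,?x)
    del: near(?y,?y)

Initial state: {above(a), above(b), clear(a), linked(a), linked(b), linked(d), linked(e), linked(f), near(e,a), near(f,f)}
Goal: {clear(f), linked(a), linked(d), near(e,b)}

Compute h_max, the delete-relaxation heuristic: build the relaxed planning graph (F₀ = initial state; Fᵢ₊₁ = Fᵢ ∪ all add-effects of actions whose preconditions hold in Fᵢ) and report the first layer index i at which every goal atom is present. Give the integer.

3

F0 = init (10 atoms)
F1 = F0 ∪ {near(a,e), near(e,e), near(f,a), near(f,b), near(f,d), near(f,e), on(a)}  (17 atoms)
F2 = F1 ∪ {clear(b), clear(d), clear(e), near(a,f), near(b,f), near(d,f), near(e,b), near(e,d), near(e,f)}  (26 atoms)
F3 = F2 ∪ {clear(f), near(b,e), near(d,e), on(b)}  (30 atoms)
goal ⊆ F3  ⇒  h_max = 3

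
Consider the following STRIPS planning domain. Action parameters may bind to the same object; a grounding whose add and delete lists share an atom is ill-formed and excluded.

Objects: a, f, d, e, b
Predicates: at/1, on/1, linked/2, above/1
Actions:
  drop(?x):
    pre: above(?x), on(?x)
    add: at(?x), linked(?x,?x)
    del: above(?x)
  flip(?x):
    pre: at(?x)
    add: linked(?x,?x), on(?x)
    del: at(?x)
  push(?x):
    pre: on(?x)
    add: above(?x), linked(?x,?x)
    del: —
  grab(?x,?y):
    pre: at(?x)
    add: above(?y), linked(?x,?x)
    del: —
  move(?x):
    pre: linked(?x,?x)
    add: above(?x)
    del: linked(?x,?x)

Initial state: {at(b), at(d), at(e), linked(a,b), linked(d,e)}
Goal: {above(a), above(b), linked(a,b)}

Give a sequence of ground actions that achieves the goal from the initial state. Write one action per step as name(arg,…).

1. grab(d,a)  →  {above(a), at(b), at(d), at(e), linked(a,b), linked(d,d), linked(d,e)}
2. grab(d,b)  →  {above(a), above(b), at(b), at(d), at(e), linked(a,b), linked(d,d), linked(d,e)}

grab(d,a); grab(d,b)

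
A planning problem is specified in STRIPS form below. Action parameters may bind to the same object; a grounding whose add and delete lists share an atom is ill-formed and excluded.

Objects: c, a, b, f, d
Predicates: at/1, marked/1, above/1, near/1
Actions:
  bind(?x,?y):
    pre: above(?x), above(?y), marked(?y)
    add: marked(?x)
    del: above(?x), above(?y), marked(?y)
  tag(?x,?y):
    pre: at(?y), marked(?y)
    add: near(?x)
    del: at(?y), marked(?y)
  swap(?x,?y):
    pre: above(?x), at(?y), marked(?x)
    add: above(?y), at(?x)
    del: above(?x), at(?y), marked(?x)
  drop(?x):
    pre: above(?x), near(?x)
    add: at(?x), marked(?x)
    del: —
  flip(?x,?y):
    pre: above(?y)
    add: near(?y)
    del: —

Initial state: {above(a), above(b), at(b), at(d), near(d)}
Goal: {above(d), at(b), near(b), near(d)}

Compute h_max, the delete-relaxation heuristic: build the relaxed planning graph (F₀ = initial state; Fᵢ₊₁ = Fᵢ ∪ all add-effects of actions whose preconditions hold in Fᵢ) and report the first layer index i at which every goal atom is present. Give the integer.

3

F0 = init (5 atoms)
F1 = F0 ∪ {near(a), near(b)}  (7 atoms)
F2 = F1 ∪ {at(a), marked(a), marked(b)}  (10 atoms)
F3 = F2 ∪ {above(d), near(c), near(f)}  (13 atoms)
goal ⊆ F3  ⇒  h_max = 3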